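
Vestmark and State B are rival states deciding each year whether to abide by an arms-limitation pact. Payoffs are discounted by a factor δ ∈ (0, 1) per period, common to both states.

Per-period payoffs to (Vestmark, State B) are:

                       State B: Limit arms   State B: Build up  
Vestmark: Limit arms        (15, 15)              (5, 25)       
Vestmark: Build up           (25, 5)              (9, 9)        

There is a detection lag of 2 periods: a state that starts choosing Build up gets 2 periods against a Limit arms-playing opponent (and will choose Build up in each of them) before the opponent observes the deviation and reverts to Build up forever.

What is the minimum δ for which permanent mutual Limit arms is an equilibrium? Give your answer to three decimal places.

0.791

Deviating for the 2 undetected periods gains 25−15 = 10 per period over cooperation, then loses 15−9 = 6 per period forever once punishment starts.
Gain: 10(1 + δ + … + δ^1); loss: 6·δ^2/(1−δ).
No profitable deviation ⇔ 10(1−δ^2) ≤ 6·δ^2, i.e. δ^2 ≥ 10/(10+6) = 5/8.
Hence δ ≥ (5/8)^(1/2) ≈ 0.791.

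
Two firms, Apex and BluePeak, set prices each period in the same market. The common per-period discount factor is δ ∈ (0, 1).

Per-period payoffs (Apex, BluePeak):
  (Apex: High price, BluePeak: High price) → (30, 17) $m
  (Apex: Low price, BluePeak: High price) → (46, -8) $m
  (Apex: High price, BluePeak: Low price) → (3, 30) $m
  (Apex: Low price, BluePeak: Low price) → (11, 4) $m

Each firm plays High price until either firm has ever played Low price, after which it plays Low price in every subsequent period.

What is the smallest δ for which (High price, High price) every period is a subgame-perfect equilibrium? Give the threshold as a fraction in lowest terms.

1/2

For Apex: deviation gain 46−30 = 16, per-period punishment loss 30−11 = 19. IC gives δ ≥ 16/35.
For BluePeak: gain 13, loss 13 per period, so δ ≥ 13/26 = 1/2.
The tighter constraint is BluePeak's, so cooperation needs δ ≥ 1/2.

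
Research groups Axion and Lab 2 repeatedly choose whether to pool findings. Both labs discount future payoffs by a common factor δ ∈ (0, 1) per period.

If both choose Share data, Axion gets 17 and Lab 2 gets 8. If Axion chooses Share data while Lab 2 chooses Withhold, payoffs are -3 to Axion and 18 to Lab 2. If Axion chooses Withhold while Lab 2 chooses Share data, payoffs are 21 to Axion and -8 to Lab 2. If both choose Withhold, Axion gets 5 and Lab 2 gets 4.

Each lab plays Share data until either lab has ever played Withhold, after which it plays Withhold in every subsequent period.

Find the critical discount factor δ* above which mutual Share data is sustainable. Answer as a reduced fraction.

For Axion: deviation gain 21−17 = 4, per-period punishment loss 17−5 = 12. IC gives δ ≥ 4/16 = 1/4.
For Lab 2: gain 10, loss 4 per period, so δ ≥ 10/14 = 5/7.
The tighter constraint is Lab 2's, so cooperation needs δ ≥ 5/7.

5/7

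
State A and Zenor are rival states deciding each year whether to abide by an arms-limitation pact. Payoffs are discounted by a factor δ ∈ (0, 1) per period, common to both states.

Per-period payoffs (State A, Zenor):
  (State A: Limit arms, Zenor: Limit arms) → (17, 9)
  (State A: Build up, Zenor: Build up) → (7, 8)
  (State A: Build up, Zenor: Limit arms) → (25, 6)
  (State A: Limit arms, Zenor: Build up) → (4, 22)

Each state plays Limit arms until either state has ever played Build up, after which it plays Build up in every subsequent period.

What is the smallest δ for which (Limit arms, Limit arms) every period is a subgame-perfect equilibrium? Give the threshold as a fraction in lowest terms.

13/14

State A's threshold: (25−17)/(25−7) = 4/9.
Zenor's threshold: (22−9)/(22−8) = 13/14.
4/9 < 13/14, so Zenor binds and δ* = 13/14.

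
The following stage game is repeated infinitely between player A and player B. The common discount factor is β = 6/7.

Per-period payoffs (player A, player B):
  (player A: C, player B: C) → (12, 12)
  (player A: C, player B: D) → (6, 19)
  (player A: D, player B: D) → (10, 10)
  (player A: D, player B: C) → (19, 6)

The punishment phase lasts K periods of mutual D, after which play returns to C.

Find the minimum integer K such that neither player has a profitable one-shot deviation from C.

No profitable deviation requires (12−10)(β+…+β^K) ≥ 19−12, i.e. β+…+β^K ≥ 7/2 ≈ 3.5000.
With β = 6/7, the partial sums are K=1: 0.8571, K=2: 1.5918, K=3: 2.2216, K=4: 2.7613, K=5: 3.2240, K=6: 3.6206.
K = 6 is the first length at which the sum reaches 3.5000.

6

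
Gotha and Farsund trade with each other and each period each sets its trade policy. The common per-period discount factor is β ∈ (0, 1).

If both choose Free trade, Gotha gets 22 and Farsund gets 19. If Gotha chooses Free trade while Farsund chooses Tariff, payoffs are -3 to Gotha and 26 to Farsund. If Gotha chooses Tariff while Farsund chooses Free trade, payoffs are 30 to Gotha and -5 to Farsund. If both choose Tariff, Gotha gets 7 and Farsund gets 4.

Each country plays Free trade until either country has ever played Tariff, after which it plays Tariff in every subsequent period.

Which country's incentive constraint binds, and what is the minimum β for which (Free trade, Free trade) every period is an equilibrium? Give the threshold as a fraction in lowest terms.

Gotha; β ≥ 8/23

Gotha: cooperation gives 22 each period; deviation gives 30 once then 7 forever.
  22/(1−β) ≥ 30 + 7β/(1−β) ⇒ β ≥ 8/23.
Farsund: cooperation gives 19 each period; deviation gives 26 once then 4 forever.
  β ≥ 7/22.
Both must hold, so the binding constraint is Gotha's: β ≥ 8/23.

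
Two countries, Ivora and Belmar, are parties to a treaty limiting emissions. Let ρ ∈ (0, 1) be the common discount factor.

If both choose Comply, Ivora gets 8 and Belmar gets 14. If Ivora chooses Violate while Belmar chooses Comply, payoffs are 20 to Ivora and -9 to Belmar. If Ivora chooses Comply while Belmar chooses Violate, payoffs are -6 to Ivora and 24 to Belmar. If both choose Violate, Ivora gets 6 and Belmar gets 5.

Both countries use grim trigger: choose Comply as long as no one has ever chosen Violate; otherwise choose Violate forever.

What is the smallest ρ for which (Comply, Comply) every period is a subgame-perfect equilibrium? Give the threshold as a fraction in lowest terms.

6/7

Ivora's threshold: (20−8)/(20−6) = 6/7.
Belmar's threshold: (24−14)/(24−5) = 10/19.
6/7 > 10/19, so Ivora binds and ρ* = 6/7.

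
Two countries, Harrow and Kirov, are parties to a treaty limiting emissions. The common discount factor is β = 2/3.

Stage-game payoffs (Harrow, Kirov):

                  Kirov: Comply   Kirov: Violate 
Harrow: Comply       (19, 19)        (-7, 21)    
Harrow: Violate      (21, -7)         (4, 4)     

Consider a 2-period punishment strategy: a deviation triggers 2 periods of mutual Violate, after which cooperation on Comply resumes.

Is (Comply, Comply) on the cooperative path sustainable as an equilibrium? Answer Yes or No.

Yes

IC: β+…+β^2 ≥ (21−19)/(19−4) = 2/15.
At β = 2/3: partial sum = 1.1111 ≥ 0.1333. Cooperation sustainable.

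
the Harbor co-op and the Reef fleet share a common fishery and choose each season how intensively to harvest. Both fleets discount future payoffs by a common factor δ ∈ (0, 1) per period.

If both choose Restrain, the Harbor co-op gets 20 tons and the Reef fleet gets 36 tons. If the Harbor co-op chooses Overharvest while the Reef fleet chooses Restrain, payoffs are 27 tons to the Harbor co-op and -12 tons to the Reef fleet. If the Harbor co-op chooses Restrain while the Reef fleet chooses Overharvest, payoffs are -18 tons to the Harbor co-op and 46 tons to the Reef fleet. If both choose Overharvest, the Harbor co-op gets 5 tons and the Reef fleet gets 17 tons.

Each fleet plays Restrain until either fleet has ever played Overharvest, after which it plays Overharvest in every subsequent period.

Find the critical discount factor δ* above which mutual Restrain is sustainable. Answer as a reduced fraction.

10/29

For the Harbor co-op: deviation gain 27−20 = 7, per-period punishment loss 20−5 = 15. IC gives δ ≥ 7/22.
For the Reef fleet: gain 10, loss 19 per period, so δ ≥ 10/29.
The tighter constraint is the Reef fleet's, so cooperation needs δ ≥ 10/29.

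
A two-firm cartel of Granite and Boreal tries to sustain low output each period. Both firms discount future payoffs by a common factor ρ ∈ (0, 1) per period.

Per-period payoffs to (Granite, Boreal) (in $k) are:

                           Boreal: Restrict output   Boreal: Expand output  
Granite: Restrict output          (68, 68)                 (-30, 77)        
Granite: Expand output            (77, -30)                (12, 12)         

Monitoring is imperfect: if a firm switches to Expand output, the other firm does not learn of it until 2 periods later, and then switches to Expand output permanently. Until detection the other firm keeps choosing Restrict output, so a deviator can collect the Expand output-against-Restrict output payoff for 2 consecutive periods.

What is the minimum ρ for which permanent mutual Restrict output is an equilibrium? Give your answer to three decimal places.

The best deviation is to choose Expand output for all 2 undetected periods, earning 77 each, then 12 forever once detected.
Deviation value: 77(1−ρ^2)/(1−ρ) + 12ρ^2/(1−ρ); cooperation value: 68/(1−ρ).
IC: 68 ≥ 77(1−ρ^2) + 12ρ^2 = 77 − 65ρ^2.
So ρ^2 ≥ 9/65, giving ρ ≥ (9/65)^(1/2) ≈ 0.372.

0.372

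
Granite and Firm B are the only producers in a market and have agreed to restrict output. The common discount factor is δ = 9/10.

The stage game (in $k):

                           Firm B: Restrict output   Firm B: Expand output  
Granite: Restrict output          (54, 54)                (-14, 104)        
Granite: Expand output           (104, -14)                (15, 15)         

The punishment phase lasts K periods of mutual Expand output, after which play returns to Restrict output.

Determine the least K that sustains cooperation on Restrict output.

2

Need Σ_{k=1}^{K} δ^k ≥ (104−54)/(54−15) = 1.2821 at δ = 9/10.
At K = 1 the sum is 0.9000 < 1.2821; at K = 2 it is 1.7100 ≥ 1.2821.
So the minimum punishment length is K = 2.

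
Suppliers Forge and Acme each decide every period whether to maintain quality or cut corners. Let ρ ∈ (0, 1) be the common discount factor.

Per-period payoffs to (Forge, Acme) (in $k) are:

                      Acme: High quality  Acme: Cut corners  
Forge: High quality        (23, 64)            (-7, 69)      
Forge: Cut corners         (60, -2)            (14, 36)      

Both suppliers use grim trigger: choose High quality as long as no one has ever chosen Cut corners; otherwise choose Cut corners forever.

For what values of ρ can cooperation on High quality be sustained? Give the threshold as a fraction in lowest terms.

37/46

Forge's threshold: (60−23)/(60−14) = 37/46.
Acme's threshold: (69−64)/(69−36) = 5/33.
37/46 > 5/33, so Forge binds and ρ* = 37/46.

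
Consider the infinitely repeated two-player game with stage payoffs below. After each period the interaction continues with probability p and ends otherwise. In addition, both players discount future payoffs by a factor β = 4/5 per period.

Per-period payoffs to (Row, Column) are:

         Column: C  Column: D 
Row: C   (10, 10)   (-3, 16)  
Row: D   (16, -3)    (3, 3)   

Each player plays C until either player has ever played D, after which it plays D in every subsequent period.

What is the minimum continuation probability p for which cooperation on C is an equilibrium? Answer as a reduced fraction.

Expected continuation weight on next period's payoff is β·p = 4/5·p, which plays the role of the discount factor.
Cooperation requires 4/5·p ≥ (16−10)/(16−3) = 6/13, hence p ≥ 15/26.

15/26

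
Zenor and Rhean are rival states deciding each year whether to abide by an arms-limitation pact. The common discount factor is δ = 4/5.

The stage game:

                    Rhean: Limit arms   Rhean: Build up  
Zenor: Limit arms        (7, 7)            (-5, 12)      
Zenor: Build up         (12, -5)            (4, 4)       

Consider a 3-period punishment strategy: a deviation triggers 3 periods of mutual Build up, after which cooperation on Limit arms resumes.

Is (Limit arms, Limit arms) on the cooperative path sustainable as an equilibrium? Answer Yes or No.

Yes

Comparing payoff streams over the 4 periods until play realigns: cooperate → 7(1+δ+…+δ^3); deviate → 12 + 4(δ+…+δ^3).
Cooperation is sustained iff (7−4)(δ+…+δ^3) ≥ 12−7.
δ+…+δ^3 = 4/5·(1−(4/5)^3)/(1−4/5) = 1.9520, and (12−7)/(7−4) = 1.6667.
1.9520 ≥ 1.6667, so cooperation is sustainable.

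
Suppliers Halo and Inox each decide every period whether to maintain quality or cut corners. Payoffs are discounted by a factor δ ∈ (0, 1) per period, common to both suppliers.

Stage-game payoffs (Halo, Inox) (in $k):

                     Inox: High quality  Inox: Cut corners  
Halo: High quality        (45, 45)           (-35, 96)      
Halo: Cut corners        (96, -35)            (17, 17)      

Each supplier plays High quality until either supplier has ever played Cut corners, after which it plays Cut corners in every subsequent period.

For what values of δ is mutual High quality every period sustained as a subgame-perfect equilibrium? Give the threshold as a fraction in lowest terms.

51/79

45/(1−δ) ≥ 96 + 17δ/(1−δ)
45 ≥ 96 − 79δ
δ ≥ 51/79.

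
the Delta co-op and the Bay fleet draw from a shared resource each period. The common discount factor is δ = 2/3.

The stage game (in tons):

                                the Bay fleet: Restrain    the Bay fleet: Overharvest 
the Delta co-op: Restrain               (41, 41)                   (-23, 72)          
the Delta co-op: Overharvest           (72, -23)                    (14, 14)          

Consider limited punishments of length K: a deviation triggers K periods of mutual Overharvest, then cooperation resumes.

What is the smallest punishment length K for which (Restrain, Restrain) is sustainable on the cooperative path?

3

IC: δ(1−δ^K)/(1−δ) ≥ (72−41)/(41−14) = 31/27.
With δ = 2/3: need 1 − δ^K ≥ 31/27·(1−2/3)/(2/3), i.e. δ^K ≤ 0.4259.
Since (2/3)^2 = 0.4444 and (2/3)^3 = 0.2963, the smallest such K is 3.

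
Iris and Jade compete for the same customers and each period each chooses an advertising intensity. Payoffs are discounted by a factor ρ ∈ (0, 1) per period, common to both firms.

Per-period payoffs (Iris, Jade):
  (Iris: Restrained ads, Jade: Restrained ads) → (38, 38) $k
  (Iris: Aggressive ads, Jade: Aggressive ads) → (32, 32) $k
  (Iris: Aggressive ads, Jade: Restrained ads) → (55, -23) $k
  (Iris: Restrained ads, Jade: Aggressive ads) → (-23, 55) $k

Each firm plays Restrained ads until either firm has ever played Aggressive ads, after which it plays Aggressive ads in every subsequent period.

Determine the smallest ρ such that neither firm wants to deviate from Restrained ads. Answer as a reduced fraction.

17/23

One-period gain from deviating is 55 − 38 = 17. The loss is 38 − 32 = 6 in every subsequent period, with present value 6·ρ/(1−ρ).
Deviation is unprofitable when 6·ρ/(1−ρ) ≥ 17, i.e. ρ/(1−ρ) ≥ 17/6.
Equivalently ρ ≥ 17/(17+6) = 17/23.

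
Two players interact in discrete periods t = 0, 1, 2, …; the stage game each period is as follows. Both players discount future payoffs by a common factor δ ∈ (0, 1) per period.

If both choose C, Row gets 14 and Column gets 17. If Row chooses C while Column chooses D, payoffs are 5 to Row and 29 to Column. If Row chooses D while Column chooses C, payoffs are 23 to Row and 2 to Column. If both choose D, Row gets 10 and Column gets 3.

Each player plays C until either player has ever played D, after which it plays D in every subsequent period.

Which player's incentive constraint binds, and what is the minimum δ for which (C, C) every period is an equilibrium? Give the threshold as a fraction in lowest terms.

For Row: deviation gain 23−14 = 9, per-period punishment loss 14−10 = 4. IC gives δ ≥ 9/13.
For Column: gain 12, loss 14 per period, so δ ≥ 12/26 = 6/13.
The tighter constraint is Row's, so cooperation needs δ ≥ 9/13.

Row; δ ≥ 9/13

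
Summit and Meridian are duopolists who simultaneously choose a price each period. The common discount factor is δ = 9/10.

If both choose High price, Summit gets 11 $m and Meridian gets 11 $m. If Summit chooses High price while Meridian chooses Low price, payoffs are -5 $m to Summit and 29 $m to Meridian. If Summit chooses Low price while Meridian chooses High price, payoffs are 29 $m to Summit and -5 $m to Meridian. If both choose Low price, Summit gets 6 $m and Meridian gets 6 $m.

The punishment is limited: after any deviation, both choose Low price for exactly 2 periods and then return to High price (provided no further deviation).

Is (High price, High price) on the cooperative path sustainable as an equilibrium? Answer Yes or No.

No

A one-shot deviation gives 29 now, then 6 for 2 periods, then back to 11.
Gain from deviating: (29−11) today; loss: (11−6) in each of the next 2 periods.
No-deviation condition: (11−6)(δ+…+δ^2) ≥ 29−11, i.e. δ+…+δ^2 ≥ 18/5.
At δ = 9/10: δ+…+δ^2 = 1.7100 < 3.6000.
So cooperation is not sustainable.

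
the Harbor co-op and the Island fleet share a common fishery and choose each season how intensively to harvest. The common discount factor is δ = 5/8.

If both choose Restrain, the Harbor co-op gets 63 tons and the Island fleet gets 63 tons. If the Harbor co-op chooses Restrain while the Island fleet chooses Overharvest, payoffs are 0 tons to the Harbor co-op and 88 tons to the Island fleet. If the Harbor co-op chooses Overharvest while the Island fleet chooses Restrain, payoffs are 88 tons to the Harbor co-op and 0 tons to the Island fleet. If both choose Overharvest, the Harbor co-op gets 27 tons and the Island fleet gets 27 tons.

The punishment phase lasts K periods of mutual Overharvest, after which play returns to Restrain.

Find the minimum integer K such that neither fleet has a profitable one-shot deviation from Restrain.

IC: δ(1−δ^K)/(1−δ) ≥ (88−63)/(63−27) = 25/36.
With δ = 5/8: need 1 − δ^K ≥ 25/36·(1−5/8)/(5/8), i.e. δ^K ≤ 0.5833.
Since (5/8)^1 = 0.6250 and (5/8)^2 = 0.3906, the smallest such K is 2.

2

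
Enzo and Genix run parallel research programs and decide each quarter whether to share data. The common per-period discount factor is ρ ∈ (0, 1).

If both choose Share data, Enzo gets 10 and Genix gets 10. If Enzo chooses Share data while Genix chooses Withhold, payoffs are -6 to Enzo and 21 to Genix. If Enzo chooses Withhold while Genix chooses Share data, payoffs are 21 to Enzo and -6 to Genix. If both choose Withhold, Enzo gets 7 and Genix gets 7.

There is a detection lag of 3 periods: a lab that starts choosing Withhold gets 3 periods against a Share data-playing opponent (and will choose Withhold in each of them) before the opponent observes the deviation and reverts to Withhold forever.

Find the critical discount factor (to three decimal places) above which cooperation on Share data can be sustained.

Deviating for the 3 undetected periods gains 21−10 = 11 per period over cooperation, then loses 10−7 = 3 per period forever once punishment starts.
Gain: 11(1 + ρ + … + ρ^2); loss: 3·ρ^3/(1−ρ).
No profitable deviation ⇔ 11(1−ρ^3) ≤ 3·ρ^3, i.e. ρ^3 ≥ 11/(11+3) = 11/14.
Hence ρ ≥ (11/14)^(1/3) ≈ 0.923.

0.923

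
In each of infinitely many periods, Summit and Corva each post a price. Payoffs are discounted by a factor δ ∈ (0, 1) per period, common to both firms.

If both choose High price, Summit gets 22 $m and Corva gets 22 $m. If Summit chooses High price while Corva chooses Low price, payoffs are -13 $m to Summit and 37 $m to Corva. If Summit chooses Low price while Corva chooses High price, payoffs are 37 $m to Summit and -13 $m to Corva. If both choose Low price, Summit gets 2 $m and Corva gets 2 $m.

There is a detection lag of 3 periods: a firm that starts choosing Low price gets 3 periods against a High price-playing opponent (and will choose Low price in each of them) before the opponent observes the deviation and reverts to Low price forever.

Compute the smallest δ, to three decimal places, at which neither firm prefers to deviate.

0.754

Deviating for the 3 undetected periods gains 37−22 = 15 per period over cooperation, then loses 22−2 = 20 per period forever once punishment starts.
Gain: 15(1 + δ + … + δ^2); loss: 20·δ^3/(1−δ).
No profitable deviation ⇔ 15(1−δ^3) ≤ 20·δ^3, i.e. δ^3 ≥ 15/(15+20) = 3/7.
Hence δ ≥ (3/7)^(1/3) ≈ 0.754.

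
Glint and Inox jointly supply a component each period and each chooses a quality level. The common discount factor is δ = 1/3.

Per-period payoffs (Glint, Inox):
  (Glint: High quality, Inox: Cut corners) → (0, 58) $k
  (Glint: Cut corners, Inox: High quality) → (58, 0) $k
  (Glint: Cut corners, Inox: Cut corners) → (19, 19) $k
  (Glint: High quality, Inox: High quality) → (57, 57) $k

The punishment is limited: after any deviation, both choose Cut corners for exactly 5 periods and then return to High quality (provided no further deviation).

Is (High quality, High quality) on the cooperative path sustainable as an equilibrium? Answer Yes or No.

Yes

IC: δ+…+δ^5 ≥ (58−57)/(57−19) = 1/38.
At δ = 1/3: partial sum = 0.4979 ≥ 0.0263. Cooperation sustainable.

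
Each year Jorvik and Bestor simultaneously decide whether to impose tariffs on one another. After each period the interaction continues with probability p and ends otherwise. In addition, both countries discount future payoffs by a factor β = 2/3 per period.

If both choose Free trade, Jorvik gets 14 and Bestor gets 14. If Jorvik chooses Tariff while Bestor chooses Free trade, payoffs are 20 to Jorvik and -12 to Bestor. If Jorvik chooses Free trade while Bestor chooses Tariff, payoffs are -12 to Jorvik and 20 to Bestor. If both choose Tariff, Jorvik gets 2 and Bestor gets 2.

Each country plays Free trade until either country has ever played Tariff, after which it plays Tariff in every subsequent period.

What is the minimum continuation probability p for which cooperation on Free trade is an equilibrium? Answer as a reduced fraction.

Expected continuation weight on next period's payoff is β·p = 2/3·p, which plays the role of the discount factor.
Cooperation requires 2/3·p ≥ (20−14)/(20−2) = 1/3, hence p ≥ 1/2.

1/2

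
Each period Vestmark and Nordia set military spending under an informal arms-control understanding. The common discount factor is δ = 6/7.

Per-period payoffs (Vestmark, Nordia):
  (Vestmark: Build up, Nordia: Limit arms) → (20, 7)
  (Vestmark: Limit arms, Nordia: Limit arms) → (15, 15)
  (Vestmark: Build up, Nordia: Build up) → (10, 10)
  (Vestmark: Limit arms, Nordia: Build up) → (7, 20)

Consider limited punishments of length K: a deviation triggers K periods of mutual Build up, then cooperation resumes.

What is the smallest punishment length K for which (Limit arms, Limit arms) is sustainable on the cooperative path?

2

IC: δ(1−δ^K)/(1−δ) ≥ (20−15)/(15−10) = 1.
With δ = 6/7: need 1 − δ^K ≥ 1·(1−6/7)/(6/7), i.e. δ^K ≤ 0.8333.
Since (6/7)^1 = 0.8571 and (6/7)^2 = 0.7347, the smallest such K is 2.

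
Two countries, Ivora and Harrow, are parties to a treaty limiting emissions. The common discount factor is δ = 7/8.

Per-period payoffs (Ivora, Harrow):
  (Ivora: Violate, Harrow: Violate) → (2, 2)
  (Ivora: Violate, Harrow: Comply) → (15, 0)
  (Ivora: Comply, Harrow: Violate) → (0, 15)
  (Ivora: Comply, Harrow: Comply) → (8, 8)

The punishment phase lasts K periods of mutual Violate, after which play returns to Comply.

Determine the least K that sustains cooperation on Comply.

No profitable deviation requires (8−2)(δ+…+δ^K) ≥ 15−8, i.e. δ+…+δ^K ≥ 7/6 ≈ 1.1667.
With δ = 7/8, the partial sums are K=1: 0.8750, K=2: 1.6406.
K = 2 is the first length at which the sum reaches 1.1667.

2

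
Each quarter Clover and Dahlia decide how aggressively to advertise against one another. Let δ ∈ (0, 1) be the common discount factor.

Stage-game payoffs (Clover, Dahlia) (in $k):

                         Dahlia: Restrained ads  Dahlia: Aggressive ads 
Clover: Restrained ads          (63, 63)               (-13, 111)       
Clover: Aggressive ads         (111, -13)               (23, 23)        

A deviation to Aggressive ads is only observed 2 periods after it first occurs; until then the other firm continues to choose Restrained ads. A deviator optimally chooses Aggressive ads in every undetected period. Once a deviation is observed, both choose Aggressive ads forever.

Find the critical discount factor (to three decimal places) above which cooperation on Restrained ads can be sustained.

A deviator earns 111 for 2 periods, then 23 forever; cooperating earns 63 forever. Multiplying the IC by (1−δ):
63 ≥ 111(1−δ^2) + 23δ^2, so 88·δ^2 ≥ 48 and δ^2 ≥ 6/11.
δ ≥ (6/11)^(1/2) ≈ 0.739.

0.739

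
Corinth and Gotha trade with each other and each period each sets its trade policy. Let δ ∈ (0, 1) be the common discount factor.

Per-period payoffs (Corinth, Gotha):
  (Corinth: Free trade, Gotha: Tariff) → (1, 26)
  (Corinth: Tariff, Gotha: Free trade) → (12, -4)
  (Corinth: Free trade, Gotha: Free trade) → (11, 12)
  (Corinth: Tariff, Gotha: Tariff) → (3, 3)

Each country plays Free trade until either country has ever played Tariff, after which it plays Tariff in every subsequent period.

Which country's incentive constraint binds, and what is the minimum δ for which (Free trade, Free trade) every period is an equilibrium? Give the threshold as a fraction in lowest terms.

For Corinth: deviation gain 12−11 = 1, per-period punishment loss 11−3 = 8. IC gives δ ≥ 1/9.
For Gotha: gain 14, loss 9 per period, so δ ≥ 14/23.
The tighter constraint is Gotha's, so cooperation needs δ ≥ 14/23.

Gotha; δ ≥ 14/23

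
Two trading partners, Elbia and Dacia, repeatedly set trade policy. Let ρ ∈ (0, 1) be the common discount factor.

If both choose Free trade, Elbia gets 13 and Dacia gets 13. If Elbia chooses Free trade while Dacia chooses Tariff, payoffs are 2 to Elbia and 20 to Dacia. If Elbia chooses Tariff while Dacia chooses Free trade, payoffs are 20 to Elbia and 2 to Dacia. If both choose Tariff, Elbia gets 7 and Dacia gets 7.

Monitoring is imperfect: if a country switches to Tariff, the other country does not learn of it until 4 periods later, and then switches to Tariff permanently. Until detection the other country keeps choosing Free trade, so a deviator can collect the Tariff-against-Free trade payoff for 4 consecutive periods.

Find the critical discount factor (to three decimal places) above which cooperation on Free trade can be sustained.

Deviating for the 4 undetected periods gains 20−13 = 7 per period over cooperation, then loses 13−7 = 6 per period forever once punishment starts.
Gain: 7(1 + ρ + … + ρ^3); loss: 6·ρ^4/(1−ρ).
No profitable deviation ⇔ 7(1−ρ^4) ≤ 6·ρ^4, i.e. ρ^4 ≥ 7/(7+6) = 7/13.
Hence ρ ≥ (7/13)^(1/4) ≈ 0.857.

0.857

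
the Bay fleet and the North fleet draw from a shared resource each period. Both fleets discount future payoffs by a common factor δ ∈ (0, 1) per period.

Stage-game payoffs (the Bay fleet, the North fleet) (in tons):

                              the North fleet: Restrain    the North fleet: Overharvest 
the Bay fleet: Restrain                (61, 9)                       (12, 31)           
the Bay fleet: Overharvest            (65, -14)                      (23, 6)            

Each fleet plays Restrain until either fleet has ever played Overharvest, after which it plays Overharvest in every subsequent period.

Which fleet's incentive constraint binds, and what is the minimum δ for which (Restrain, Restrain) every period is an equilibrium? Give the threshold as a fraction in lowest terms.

the Bay fleet: cooperation gives 61 each period; deviation gives 65 once then 23 forever.
  61/(1−δ) ≥ 65 + 23δ/(1−δ) ⇒ δ ≥ 4/42 = 2/21.
the North fleet: cooperation gives 9 each period; deviation gives 31 once then 6 forever.
  δ ≥ 22/25.
Both must hold, so the binding constraint is the North fleet's: δ ≥ 22/25.

the North fleet; δ ≥ 22/25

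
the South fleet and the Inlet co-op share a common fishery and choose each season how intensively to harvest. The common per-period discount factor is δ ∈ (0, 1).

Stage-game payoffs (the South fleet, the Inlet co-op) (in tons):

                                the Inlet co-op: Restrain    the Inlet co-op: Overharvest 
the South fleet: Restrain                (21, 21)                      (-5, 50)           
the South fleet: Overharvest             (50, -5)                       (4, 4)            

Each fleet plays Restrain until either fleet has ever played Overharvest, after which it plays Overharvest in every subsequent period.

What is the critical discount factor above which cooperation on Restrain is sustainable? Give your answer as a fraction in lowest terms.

29/46

Under grim trigger the critical discount factor is (T−C)/(T−P) with T = 50, C = 21, P = 4.
δ* = (50−21)/(50−4) = 29/46.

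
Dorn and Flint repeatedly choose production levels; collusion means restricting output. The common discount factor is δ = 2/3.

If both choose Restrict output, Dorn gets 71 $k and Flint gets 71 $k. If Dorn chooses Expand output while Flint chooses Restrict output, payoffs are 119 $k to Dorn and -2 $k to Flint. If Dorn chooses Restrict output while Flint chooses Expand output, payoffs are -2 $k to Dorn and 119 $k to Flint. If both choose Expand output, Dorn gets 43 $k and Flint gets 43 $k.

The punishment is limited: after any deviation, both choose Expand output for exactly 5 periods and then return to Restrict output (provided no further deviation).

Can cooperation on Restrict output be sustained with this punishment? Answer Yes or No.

Yes

Comparing payoff streams over the 6 periods until play realigns: cooperate → 71(1+δ+…+δ^5); deviate → 119 + 43(δ+…+δ^5).
Cooperation is sustained iff (71−43)(δ+…+δ^5) ≥ 119−71.
δ+…+δ^5 = 2/3·(1−(2/3)^5)/(1−2/3) = 1.7366, and (119−71)/(71−43) = 1.7143.
1.7366 ≥ 1.7143, so cooperation is sustainable.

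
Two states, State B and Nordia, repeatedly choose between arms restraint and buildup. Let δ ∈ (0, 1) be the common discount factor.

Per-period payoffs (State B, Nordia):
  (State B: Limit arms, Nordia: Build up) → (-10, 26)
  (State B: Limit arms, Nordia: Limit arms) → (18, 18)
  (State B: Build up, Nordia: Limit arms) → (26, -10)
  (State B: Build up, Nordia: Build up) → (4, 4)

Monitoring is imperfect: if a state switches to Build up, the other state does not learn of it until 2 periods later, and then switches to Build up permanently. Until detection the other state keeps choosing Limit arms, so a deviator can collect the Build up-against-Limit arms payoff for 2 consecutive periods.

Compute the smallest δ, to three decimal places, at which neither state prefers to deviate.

The best deviation is to choose Build up for all 2 undetected periods, earning 26 each, then 4 forever once detected.
Deviation value: 26(1−δ^2)/(1−δ) + 4δ^2/(1−δ); cooperation value: 18/(1−δ).
IC: 18 ≥ 26(1−δ^2) + 4δ^2 = 26 − 22δ^2.
So δ^2 ≥ 8/22 = 4/11, giving δ ≥ (4/11)^(1/2) ≈ 0.603.

0.603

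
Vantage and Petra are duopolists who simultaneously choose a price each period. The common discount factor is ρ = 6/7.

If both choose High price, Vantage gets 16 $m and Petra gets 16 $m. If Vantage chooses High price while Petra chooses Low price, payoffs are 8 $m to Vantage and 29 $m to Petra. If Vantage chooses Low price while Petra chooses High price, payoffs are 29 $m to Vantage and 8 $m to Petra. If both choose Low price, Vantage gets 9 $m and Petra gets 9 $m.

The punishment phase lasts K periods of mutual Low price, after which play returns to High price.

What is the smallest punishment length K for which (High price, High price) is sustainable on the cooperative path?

Need Σ_{k=1}^{K} ρ^k ≥ (29−16)/(16−9) = 1.8571 at ρ = 6/7.
At K = 2 the sum is 1.5918 < 1.8571; at K = 3 it is 2.2216 ≥ 1.8571.
So the minimum punishment length is K = 3.

3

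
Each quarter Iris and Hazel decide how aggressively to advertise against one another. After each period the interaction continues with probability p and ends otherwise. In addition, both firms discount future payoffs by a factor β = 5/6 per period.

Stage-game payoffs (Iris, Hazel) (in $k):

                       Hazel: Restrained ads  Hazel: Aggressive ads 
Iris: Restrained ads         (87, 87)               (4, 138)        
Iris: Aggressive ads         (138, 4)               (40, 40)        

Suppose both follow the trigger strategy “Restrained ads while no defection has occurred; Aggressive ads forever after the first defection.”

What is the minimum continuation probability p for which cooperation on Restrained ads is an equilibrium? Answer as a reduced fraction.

153/245

Expected continuation weight on next period's payoff is β·p = 5/6·p, which plays the role of the discount factor.
Cooperation requires 5/6·p ≥ (138−87)/(138−40) = 51/98, hence p ≥ 153/245.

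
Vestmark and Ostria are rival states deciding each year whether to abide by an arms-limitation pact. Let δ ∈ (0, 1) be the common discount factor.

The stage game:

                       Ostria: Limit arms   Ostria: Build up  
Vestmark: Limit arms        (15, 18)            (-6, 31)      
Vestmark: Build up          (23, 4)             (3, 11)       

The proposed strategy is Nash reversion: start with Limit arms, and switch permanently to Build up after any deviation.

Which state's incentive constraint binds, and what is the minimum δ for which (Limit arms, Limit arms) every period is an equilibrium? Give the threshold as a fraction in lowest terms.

Vestmark's threshold: (23−15)/(23−3) = 2/5.
Ostria's threshold: (31−18)/(31−11) = 13/20.
2/5 < 13/20, so Ostria binds and δ* = 13/20.

Ostria; δ ≥ 13/20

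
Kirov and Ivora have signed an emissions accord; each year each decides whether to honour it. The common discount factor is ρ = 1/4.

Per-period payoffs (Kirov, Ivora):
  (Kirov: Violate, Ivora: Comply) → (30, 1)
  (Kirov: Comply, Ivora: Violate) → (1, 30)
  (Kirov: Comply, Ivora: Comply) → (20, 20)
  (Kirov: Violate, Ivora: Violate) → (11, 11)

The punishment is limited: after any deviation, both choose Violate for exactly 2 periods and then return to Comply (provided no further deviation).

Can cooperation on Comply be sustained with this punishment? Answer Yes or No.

No

A one-shot deviation gives 30 now, then 11 for 2 periods, then back to 20.
Gain from deviating: (30−20) today; loss: (20−11) in each of the next 2 periods.
No-deviation condition: (20−11)(ρ+…+ρ^2) ≥ 30−20, i.e. ρ+…+ρ^2 ≥ 10/9.
At ρ = 1/4: ρ+…+ρ^2 = 0.3125 < 1.1111.
So cooperation is not sustainable.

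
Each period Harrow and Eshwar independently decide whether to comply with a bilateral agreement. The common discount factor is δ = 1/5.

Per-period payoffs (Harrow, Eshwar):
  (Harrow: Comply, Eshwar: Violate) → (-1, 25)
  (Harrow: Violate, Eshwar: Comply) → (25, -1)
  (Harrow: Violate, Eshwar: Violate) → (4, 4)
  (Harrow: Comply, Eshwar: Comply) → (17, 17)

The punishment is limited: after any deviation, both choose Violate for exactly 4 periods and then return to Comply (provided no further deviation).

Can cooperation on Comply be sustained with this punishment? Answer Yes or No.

A one-shot deviation gives 25 now, then 4 for 4 periods, then back to 17.
Gain from deviating: (25−17) today; loss: (17−4) in each of the next 4 periods.
No-deviation condition: (17−4)(δ+…+δ^4) ≥ 25−17, i.e. δ+…+δ^4 ≥ 8/13.
At δ = 1/5: δ+…+δ^4 = 0.2496 < 0.6154.
So cooperation is not sustainable.

No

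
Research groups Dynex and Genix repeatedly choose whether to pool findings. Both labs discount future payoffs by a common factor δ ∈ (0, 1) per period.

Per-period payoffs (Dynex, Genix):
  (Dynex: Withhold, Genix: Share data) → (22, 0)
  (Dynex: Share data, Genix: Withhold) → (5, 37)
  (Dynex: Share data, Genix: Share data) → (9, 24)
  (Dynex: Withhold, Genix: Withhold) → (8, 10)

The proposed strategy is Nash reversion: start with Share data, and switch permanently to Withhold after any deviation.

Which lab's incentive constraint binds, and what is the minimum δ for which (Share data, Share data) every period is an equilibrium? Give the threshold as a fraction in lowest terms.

Dynex; δ ≥ 13/14

For Dynex: deviation gain 22−9 = 13, per-period punishment loss 9−8 = 1. IC gives δ ≥ 13/14.
For Genix: gain 13, loss 14 per period, so δ ≥ 13/27.
The tighter constraint is Dynex's, so cooperation needs δ ≥ 13/14.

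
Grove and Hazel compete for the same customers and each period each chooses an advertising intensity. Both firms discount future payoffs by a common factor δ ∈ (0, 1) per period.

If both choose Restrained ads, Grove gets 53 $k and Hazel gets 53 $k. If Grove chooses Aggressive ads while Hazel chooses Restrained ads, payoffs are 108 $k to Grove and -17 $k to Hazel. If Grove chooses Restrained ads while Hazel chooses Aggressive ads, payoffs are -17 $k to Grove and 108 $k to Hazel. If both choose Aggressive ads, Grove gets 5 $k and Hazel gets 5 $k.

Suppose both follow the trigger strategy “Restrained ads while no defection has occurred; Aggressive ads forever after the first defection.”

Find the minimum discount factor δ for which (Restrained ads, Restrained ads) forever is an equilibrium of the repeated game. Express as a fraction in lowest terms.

55/103

One-period gain from deviating is 108 − 53 = 55. The loss is 53 − 5 = 48 in every subsequent period, with present value 48·δ/(1−δ).
Deviation is unprofitable when 48·δ/(1−δ) ≥ 55, i.e. δ/(1−δ) ≥ 55/48.
Equivalently δ ≥ 55/(55+48) = 55/103.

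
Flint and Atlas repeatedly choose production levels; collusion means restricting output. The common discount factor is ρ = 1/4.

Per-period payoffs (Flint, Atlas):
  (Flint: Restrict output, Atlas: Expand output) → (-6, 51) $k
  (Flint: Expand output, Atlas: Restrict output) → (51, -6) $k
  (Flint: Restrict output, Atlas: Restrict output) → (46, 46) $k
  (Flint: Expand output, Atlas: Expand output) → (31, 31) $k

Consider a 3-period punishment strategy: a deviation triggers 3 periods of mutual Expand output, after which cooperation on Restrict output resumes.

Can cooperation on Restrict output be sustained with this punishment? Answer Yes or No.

No

IC: ρ+…+ρ^3 ≥ (51−46)/(46−31) = 1/3.
At ρ = 1/4: partial sum = 0.3281 < 0.3333. Cooperation not sustainable.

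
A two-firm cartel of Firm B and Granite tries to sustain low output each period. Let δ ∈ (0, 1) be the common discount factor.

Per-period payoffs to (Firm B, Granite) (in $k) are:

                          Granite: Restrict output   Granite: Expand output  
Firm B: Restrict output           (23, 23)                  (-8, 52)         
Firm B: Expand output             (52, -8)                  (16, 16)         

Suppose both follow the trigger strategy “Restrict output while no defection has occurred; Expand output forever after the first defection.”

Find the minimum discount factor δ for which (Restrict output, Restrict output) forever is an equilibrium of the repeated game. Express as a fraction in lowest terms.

29/36

Cooperation forever yields 23 each period: 23/(1−δ).
Deviating yields 52 once, then 16 forever: 52 + 16δ/(1−δ).
No profitable deviation requires 23/(1−δ) ≥ 52 + 16δ/(1−δ).
Multiplying by (1−δ): 23 ≥ 52(1−δ) + 16δ = 52 − 36δ.
So 36δ ≥ 29, i.e. δ ≥ 29/36.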